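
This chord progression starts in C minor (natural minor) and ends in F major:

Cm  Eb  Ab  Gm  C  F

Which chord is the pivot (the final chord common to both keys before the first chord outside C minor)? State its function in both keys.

Chords diatonic to C minor: Cm, Ddim, Eb, Fm, Gm, Ab, Bb.
Reading the progression, the first chord not in that set is C, so the modulation leaves C minor there.
The chord immediately before C is Gm, which is diatonic to both keys: v in C minor and ii in F major.

Gm — v in C minor, ii in F major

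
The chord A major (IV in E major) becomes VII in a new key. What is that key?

The numeral VII denotes a major triad on scale degree 7. With A on degree 7, the tonic of the new key is B.
Degree 7 carries a major triad in natural-minor keys, so the destination is B minor.
Check: the diatonic triads of B minor (natural minor) are Bm (i), C♯dim (ii°), D (III), Em (iv), F♯m (v), G (VI), A (VII) — A major is indeed VII.

B minor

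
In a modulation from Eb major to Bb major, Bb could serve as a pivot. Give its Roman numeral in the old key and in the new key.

V in Eb major; I in Bb major

The scale of Eb major is Eb F G Ab Bb C D; Bb is degree 5, and the triad built there (Bb-D-F) is major, so it is V.
The scale of Bb major is Bb C D Eb F G A; Bb is degree 1, and the triad built there (Bb-D-F) is major, so it is I.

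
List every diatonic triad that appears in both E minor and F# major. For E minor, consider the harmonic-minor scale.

Triads in E minor (harmonic minor): Em (i), F#dim (ii°), Gaug (III+), Am (iv), B (V), C (VI), D#dim (vii°).
Triads in F# major: F# (I), G#m (ii), A#m (iii), B (IV), C# (V), D#m (vi), E#dim (vii°).
Shared triads with their functions: B (V in E minor, IV in F# major).

B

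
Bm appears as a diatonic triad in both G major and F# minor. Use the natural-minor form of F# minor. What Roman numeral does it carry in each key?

iii in G major; iv in F# minor

The scale of G major is G A B C D E F#; B is degree 3, and the triad built there (B-D-F#) is minor, so it is iii.
The scale of F# minor (natural minor) is F# G# A B C# D E; B is degree 4, and the triad built there (B-D-F#) is minor, so it is iv.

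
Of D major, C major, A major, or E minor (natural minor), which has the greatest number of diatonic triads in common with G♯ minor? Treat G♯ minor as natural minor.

A major

Triads of G♯ minor (natural minor): G♯ minor (i), A♯ diminished (ii°), B major (III), C♯ minor (iv), D♯ minor (v), E major (VI), F♯ major (VII).
D major shares 0: none.
C major shares 0: none.
A major shares 2: C♯m, E.
E minor (natural minor) shares 0: none.
The most common triads (2) are shared with A major.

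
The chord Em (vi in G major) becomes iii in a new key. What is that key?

The numeral iii denotes a minor triad on scale degree 3. With E on degree 3, the tonic of the new key is C.
Degree 3 carries a minor triad in major keys, so the destination is C major.
Check: the diatonic triads of C major are C (I), Dm (ii), Em (iii), F (IV), G (V), Am (vi), Bdim (vii°) — Em is indeed iii.

C major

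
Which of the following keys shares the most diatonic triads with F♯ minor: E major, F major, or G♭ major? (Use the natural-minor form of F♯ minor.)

Triads of F♯ minor (natural minor): F♯ minor (i), G♯ diminished (ii°), A major (III), B minor (iv), C♯ minor (v), D major (VI), E major (VII).
E major shares 4: F♯m, A, C♯m, E.
F major shares 0: none.
G♭ major shares 0: none.
The most common triads (4) are shared with E major.

E major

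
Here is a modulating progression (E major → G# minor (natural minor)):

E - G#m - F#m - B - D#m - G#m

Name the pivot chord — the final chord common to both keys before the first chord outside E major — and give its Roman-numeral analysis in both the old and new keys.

Chords diatonic to E major: E, F#m, G#m, A, B, C#m, D#dim.
Reading the progression, the first chord not in that set is D#m, so the modulation leaves E major there.
The chord immediately before D#m is B, which is diatonic to both keys: V in E major and III in G# minor.

B — V in E major, III in G# minor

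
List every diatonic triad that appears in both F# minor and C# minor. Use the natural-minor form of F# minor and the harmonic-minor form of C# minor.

Triads in F# minor (natural minor): F#m (i), G#dim (ii°), A (III), Bm (iv), C#m (v), D (VI), E (VII).
Triads in C# minor (harmonic minor): C#m (i), D#dim (ii°), Eaug (III+), F#m (iv), G# (V), A (VI), B#dim (vii°).
Shared triads with their functions: F#m (i in F# minor, iv in C# minor); A (III in F# minor, VI in C# minor); C#m (v in F# minor, i in C# minor).

F#m, A, C#m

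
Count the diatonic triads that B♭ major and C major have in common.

2

Diatonic triads of B♭ major: B♭ (I), Cm (ii), Dm (iii), E♭ (IV), F (V), Gm (vi), Adim (vii°).
Diatonic triads of C major: C (I), Dm (ii), Em (iii), F (IV), G (V), Am (vi), Bdim (vii°).
Matching root and quality in both lists: Dm, F.
That gives 2 common triads.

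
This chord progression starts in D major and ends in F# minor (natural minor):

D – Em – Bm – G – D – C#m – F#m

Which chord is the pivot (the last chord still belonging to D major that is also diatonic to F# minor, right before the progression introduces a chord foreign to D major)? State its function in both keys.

D — I in D major, VI in F# minor

Chords diatonic to D major: D, Em, F#m, G, A, Bm, C#dim.
Reading the progression, the first chord not in that set is C#m, so the modulation leaves D major there.
The chord immediately before C#m is D, which is diatonic to both keys: I in D major and VI in F# minor.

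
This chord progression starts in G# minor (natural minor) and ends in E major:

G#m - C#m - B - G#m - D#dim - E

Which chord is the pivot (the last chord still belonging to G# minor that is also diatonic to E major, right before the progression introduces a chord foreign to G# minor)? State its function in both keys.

G#m — i in G# minor, iii in E major

Chords diatonic to G# minor: G#m, A#dim, B, C#m, D#m, E, F#.
Reading the progression, the first chord not in that set is D#dim, so the modulation leaves G# minor there.
The chord immediately before D#dim is G#m, which is diatonic to both keys: i in G# minor and iii in E major.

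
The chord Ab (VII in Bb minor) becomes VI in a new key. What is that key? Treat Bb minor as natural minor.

The numeral VI denotes a major triad on scale degree 6. With Ab on degree 6, the tonic of the new key is C.
Degree 6 carries a major triad in minor keys, so the destination is C minor.
Check: the diatonic triads of C minor (natural minor) are Cm (i), Ddim (ii°), Eb (III), Fm (iv), Gm (v), Ab (VI), Bb (VII) — Ab is indeed VI.

C minor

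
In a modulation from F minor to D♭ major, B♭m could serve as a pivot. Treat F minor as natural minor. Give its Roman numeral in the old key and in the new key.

The scale of F minor (natural minor) is F G A♭ B♭ C D♭ E♭; B♭ is degree 4, and the triad built there (B♭-D♭-F) is minor, so it is iv.
The scale of D♭ major is D♭ E♭ F G♭ A♭ B♭ C; B♭ is degree 6, and the triad built there (B♭-D♭-F) is minor, so it is vi.

iv in F minor; vi in D♭ major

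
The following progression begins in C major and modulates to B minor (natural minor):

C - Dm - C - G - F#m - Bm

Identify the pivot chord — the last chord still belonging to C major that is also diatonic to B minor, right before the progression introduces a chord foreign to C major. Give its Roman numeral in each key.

Chords diatonic to C major: C, Dm, Em, F, G, Am, Bdim.
Reading the progression, the first chord not in that set is F#m, so the modulation leaves C major there.
The chord immediately before F#m is G, which is diatonic to both keys: V in C major and VI in B minor.

G — V in C major, VI in B minor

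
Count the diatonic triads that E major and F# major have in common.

Diatonic triads of E major: E major (I), F# minor (ii), G# minor (iii), A major (IV), B major (V), C# minor (vi), D# diminished (vii°).
Diatonic triads of F# major: F# major (I), G# minor (ii), A# minor (iii), B major (IV), C# major (V), D# minor (vi), E# diminished (vii°).
Matching root and quality in both lists: G# minor, B major.
That gives 2 common triads.

2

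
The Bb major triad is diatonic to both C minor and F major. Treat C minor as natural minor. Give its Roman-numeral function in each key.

VII in C minor; IV in F major

The scale of C minor (natural minor) is C D Eb F G Ab Bb; Bb is degree 7, and the triad built there (Bb-D-F) is major, so it is VII.
The scale of F major is F G A Bb C D E; Bb is degree 4, and the triad built there (Bb-D-F) is major, so it is IV.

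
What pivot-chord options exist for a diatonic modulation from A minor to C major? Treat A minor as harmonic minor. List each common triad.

Am, Bdim, Dm, F

Triads in A minor (harmonic minor): A minor (i), B diminished (ii°), C augmented (III+), D minor (iv), E major (V), F major (VI), G♯ diminished (vii°).
Triads in C major: C major (I), D minor (ii), E minor (iii), F major (IV), G major (V), A minor (vi), B diminished (vii°).
Shared triads with their functions: A minor (i in A minor, vi in C major); B diminished (ii° in A minor, vii° in C major); D minor (iv in A minor, ii in C major); F major (VI in A minor, IV in C major).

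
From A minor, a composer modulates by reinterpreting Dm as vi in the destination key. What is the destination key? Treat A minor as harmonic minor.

The numeral vi denotes a minor triad on scale degree 6. With D on degree 6, the tonic of the new key is F.
Degree 6 carries a minor triad in major keys, so the destination is F major.
Check: the diatonic triads of F major are F (I), Gm (ii), Am (iii), Bb (IV), C (V), Dm (vi), Edim (vii°) — Dm is indeed vi.

F major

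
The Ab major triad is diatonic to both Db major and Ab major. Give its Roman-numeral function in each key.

V in Db major; I in Ab major

The scale of Db major is Db Eb F Gb Ab Bb C; Ab is degree 5, and the triad built there (Ab-C-Eb) is major, so it is V.
The scale of Ab major is Ab Bb C Db Eb F G; Ab is degree 1, and the triad built there (Ab-C-Eb) is major, so it is I.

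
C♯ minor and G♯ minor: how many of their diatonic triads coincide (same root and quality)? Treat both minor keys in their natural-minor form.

Diatonic triads of C♯ minor (natural minor): C♯m (i), D♯dim (ii°), E (III), F♯m (iv), G♯m (v), A (VI), B (VII).
Diatonic triads of G♯ minor (natural minor): G♯m (i), A♯dim (ii°), B (III), C♯m (iv), D♯m (v), E (VI), F♯ (VII).
Matching root and quality in both lists: C♯m, E, G♯m, B.
That gives 4 common triads.

4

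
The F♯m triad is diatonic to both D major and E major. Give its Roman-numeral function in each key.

iii in D major; ii in E major

The scale of D major is D E F♯ G A B C♯; F♯ is degree 3, and the triad built there (F♯-A-C♯) is minor, so it is iii.
The scale of E major is E F♯ G♯ A B C♯ D♯; F♯ is degree 2, and the triad built there (F♯-A-C♯) is minor, so it is ii.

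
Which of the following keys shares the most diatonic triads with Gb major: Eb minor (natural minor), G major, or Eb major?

Triads of Gb major: Gb major (I), Ab minor (ii), Bb minor (iii), Cb major (IV), Db major (V), Eb minor (vi), F diminished (vii°).
Eb minor (natural minor) shares 7: Gb, Abm, Bbm, Cb, Db, Ebm, Fdim.
G major shares 0: none.
Eb major shares 0: none.
The most common triads (7) are shared with Eb minor.

Eb minor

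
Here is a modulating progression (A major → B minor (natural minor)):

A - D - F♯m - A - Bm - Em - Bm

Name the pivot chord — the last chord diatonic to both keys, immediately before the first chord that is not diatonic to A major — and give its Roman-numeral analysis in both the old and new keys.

Bm — ii in A major, i in B minor

Chords diatonic to A major: A, Bm, C♯m, D, E, F♯m, G♯dim.
Reading the progression, the first chord not in that set is Em, so the modulation leaves A major there.
The chord immediately before Em is Bm, which is diatonic to both keys: ii in A major and i in B minor.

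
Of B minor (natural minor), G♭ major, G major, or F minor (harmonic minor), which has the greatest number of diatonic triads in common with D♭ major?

G♭ major

Triads of D♭ major: D♭ major (I), E♭ minor (ii), F minor (iii), G♭ major (IV), A♭ major (V), B♭ minor (vi), C diminished (vii°).
B minor (natural minor) shares 0: none.
G♭ major shares 4: D♭, E♭m, G♭, B♭m.
G major shares 0: none.
F minor (harmonic minor) shares 3: D♭, Fm, B♭m.
The most common triads (4) are shared with G♭ major.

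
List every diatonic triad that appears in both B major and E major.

Triads in B major: B (I), C#m (ii), D#m (iii), E (IV), F# (V), G#m (vi), A#dim (vii°).
Triads in E major: E (I), F#m (ii), G#m (iii), A (IV), B (V), C#m (vi), D#dim (vii°).
Shared triads with their functions: B (I in B major, V in E major); C#m (ii in B major, vi in E major); E (IV in B major, I in E major); G#m (vi in B major, iii in E major).

B, C#m, E, G#m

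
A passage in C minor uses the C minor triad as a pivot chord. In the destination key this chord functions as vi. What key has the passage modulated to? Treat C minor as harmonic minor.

The numeral vi denotes a minor triad on scale degree 6. With C on degree 6, the tonic of the new key is Eb.
Degree 6 carries a minor triad in major keys, so the destination is Eb major.
Check: the diatonic triads of Eb major are Eb (I), Fm (ii), Gm (iii), Ab (IV), Bb (V), Cm (vi), Ddim (vii°) — C minor is indeed vi.

Eb major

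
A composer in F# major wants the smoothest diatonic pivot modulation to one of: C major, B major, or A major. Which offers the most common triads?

B major

Triads of F# major: F# (I), G#m (ii), A#m (iii), B (IV), C# (V), D#m (vi), E#dim (vii°).
C major shares 0: none.
B major shares 4: F#, G#m, B, D#m.
A major shares 0: none.
The most common triads (4) are shared with B major.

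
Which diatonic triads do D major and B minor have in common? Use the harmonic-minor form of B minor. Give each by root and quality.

Triads in D major: D (I), Em (ii), F#m (iii), G (IV), A (V), Bm (vi), C#dim (vii°).
Triads in B minor (harmonic minor): Bm (i), C#dim (ii°), Daug (III+), Em (iv), F# (V), G (VI), A#dim (vii°).
Shared triads with their functions: Em (ii in D major, iv in B minor); G (IV in D major, VI in B minor); Bm (vi in D major, i in B minor); C#dim (vii° in D major, ii° in B minor).

Em, G, Bm, C#dim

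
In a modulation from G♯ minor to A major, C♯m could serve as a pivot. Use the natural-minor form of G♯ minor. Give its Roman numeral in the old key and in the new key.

iv in G♯ minor; iii in A major

The scale of G♯ minor (natural minor) is G♯ A♯ B C♯ D♯ E F♯; C♯ is degree 4, and the triad built there (C♯-E-G♯) is minor, so it is iv.
The scale of A major is A B C♯ D E F♯ G♯; C♯ is degree 3, and the triad built there (C♯-E-G♯) is minor, so it is iii.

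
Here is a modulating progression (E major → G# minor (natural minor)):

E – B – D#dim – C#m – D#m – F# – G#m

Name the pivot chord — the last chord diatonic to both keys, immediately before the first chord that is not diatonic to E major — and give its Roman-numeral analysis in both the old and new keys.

Chords diatonic to E major: E, F#m, G#m, A, B, C#m, D#dim.
Reading the progression, the first chord not in that set is D#m, so the modulation leaves E major there.
The chord immediately before D#m is C#m, which is diatonic to both keys: vi in E major and iv in G# minor.

C#m — vi in E major, iv in G# minor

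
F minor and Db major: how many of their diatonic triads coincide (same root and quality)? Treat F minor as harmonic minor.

3

Diatonic triads of F minor (harmonic minor): F minor (i), G diminished (ii°), Ab augmented (III+), Bb minor (iv), C major (V), Db major (VI), E diminished (vii°).
Diatonic triads of Db major: Db major (I), Eb minor (ii), F minor (iii), Gb major (IV), Ab major (V), Bb minor (vi), C diminished (vii°).
Matching root and quality in both lists: F minor, Bb minor, Db major.
That gives 3 common triads.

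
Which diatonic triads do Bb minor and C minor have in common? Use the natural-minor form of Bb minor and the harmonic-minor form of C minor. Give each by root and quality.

Triads in Bb minor (natural minor): Bb minor (i), C diminished (ii°), Db major (III), Eb minor (iv), F minor (v), Gb major (VI), Ab major (VII).
Triads in C minor (harmonic minor): C minor (i), D diminished (ii°), Eb augmented (III+), F minor (iv), G major (V), Ab major (VI), B diminished (vii°).
Shared triads with their functions: F minor (v in Bb minor, iv in C minor); Ab major (VII in Bb minor, VI in C minor).

Fm, Ab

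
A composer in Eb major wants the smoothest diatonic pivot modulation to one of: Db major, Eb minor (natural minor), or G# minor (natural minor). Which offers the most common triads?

Triads of Eb major: Eb (I), Fm (ii), Gm (iii), Ab (IV), Bb (V), Cm (vi), Ddim (vii°).
Db major shares 2: Fm, Ab.
Eb minor (natural minor) shares 0: none.
G# minor (natural minor) shares 0: none.
The most common triads (2) are shared with Db major.

Db major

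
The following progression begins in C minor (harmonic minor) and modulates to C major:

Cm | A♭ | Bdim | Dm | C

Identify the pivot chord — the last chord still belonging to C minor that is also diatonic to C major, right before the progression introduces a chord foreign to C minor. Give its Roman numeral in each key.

Bdim — vii° in C minor, vii° in C major

Chords diatonic to C minor: Cm, Ddim, E♭aug, Fm, G, A♭, Bdim.
Reading the progression, the first chord not in that set is Dm, so the modulation leaves C minor there.
The chord immediately before Dm is Bdim, which is diatonic to both keys: vii° in C minor and vii° in C major.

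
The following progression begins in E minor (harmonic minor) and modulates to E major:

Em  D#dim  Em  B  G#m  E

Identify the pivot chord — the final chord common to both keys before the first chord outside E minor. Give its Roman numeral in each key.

Chords diatonic to E minor: Em, F#dim, Gaug, Am, B, C, D#dim.
Reading the progression, the first chord not in that set is G#m, so the modulation leaves E minor there.
The chord immediately before G#m is B, which is diatonic to both keys: V in E minor and V in E major.

B — V in E minor, V in E major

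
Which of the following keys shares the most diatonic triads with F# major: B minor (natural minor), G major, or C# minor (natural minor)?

Triads of F# major: F# major (I), G# minor (ii), A# minor (iii), B major (IV), C# major (V), D# minor (vi), E# diminished (vii°).
B minor (natural minor) shares 0: none.
G major shares 0: none.
C# minor (natural minor) shares 2: G#m, B.
The most common triads (2) are shared with C# minor.

C# minor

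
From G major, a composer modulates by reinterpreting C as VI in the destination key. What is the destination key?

The numeral VI denotes a major triad on scale degree 6. With C on degree 6, the tonic of the new key is E.
Degree 6 carries a major triad in minor keys, so the destination is E minor.
Check: the diatonic triads of E minor (natural minor) are Em (i), F#dim (ii°), G (III), Am (iv), Bm (v), C (VI), D (VII) — C is indeed VI.

E minor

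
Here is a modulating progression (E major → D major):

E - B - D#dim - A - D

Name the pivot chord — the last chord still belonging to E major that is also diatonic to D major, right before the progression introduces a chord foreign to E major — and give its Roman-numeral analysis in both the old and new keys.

Chords diatonic to E major: E, F#m, G#m, A, B, C#m, D#dim.
Reading the progression, the first chord not in that set is D, so the modulation leaves E major there.
The chord immediately before D is A, which is diatonic to both keys: IV in E major and V in D major.

A — IV in E major, V in D major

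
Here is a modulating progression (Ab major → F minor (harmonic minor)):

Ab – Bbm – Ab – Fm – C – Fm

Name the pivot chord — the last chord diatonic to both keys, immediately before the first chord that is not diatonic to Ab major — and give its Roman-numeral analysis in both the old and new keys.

Fm — vi in Ab major, i in F minor

Chords diatonic to Ab major: Ab, Bbm, Cm, Db, Eb, Fm, Gdim.
Reading the progression, the first chord not in that set is C, so the modulation leaves Ab major there.
The chord immediately before C is Fm, which is diatonic to both keys: vi in Ab major and i in F minor.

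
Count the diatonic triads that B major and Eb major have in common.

Diatonic triads of B major: B (I), C#m (ii), D#m (iii), E (IV), F# (V), G#m (vi), A#dim (vii°).
Diatonic triads of Eb major: Eb (I), Fm (ii), Gm (iii), Ab (IV), Bb (V), Cm (vi), Ddim (vii°).
No triad has the same root and quality in both keys.

0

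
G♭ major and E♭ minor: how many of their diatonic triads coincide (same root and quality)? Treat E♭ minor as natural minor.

7

Diatonic triads of G♭ major: G♭ major (I), A♭ minor (ii), B♭ minor (iii), C♭ major (IV), D♭ major (V), E♭ minor (vi), F diminished (vii°).
Diatonic triads of E♭ minor (natural minor): E♭ minor (i), F diminished (ii°), G♭ major (III), A♭ minor (iv), B♭ minor (v), C♭ major (VI), D♭ major (VII).
Matching root and quality in both lists: G♭ major, A♭ minor, B♭ minor, C♭ major, D♭ major, E♭ minor, F diminished.
That gives 7 common triads.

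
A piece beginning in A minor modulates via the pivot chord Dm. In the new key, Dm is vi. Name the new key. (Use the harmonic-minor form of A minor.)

The numeral vi denotes a minor triad on scale degree 6. With D on degree 6, the tonic of the new key is F.
Degree 6 carries a minor triad in major keys, so the destination is F major.
Check: the diatonic triads of F major are F (I), Gm (ii), Am (iii), B♭ (IV), C (V), Dm (vi), Edim (vii°) — Dm is indeed vi.

F major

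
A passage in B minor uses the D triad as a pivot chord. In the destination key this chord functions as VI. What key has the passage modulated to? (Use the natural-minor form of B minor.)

The numeral VI denotes a major triad on scale degree 6. With D on degree 6, the tonic of the new key is F#.
Degree 6 carries a major triad in minor keys, so the destination is F# minor.
Check: the diatonic triads of F# minor (natural minor) are F#m (i), G#dim (ii°), A (III), Bm (iv), C#m (v), D (VI), E (VII) — D is indeed VI.

F# minor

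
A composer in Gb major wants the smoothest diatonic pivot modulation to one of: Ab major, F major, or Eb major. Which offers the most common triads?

Ab major

Triads of Gb major: Gb major (I), Ab minor (ii), Bb minor (iii), Cb major (IV), Db major (V), Eb minor (vi), F diminished (vii°).
Ab major shares 2: Bbm, Db.
F major shares 0: none.
Eb major shares 0: none.
The most common triads (2) are shared with Ab major.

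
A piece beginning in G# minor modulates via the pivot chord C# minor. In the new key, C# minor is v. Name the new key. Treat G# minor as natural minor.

The numeral v denotes a minor triad on scale degree 5. With C# on degree 5, the tonic of the new key is F#.
Degree 5 carries a minor triad in natural-minor keys, so the destination is F# minor.
Check: the diatonic triads of F# minor (natural minor) are F#m (i), G#dim (ii°), A (III), Bm (iv), C#m (v), D (VI), E (VII) — C# minor is indeed v.

F# minor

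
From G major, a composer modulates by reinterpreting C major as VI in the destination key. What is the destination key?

E minor

The numeral VI denotes a major triad on scale degree 6. With C on degree 6, the tonic of the new key is E.
Degree 6 carries a major triad in minor keys, so the destination is E minor.
Check: the diatonic triads of E minor (natural minor) are Em (i), F♯dim (ii°), G (III), Am (iv), Bm (v), C (VI), D (VII) — C major is indeed VI.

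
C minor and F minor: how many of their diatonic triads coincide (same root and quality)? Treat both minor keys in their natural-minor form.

4

Diatonic triads of C minor (natural minor): Cm (i), Ddim (ii°), Eb (III), Fm (iv), Gm (v), Ab (VI), Bb (VII).
Diatonic triads of F minor (natural minor): Fm (i), Gdim (ii°), Ab (III), Bbm (iv), Cm (v), Db (VI), Eb (VII).
Matching root and quality in both lists: Cm, Eb, Fm, Ab.
That gives 4 common triads.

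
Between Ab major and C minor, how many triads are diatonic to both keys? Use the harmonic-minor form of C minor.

3

Diatonic triads of Ab major: Ab (I), Bbm (ii), Cm (iii), Db (IV), Eb (V), Fm (vi), Gdim (vii°).
Diatonic triads of C minor (harmonic minor): Cm (i), Ddim (ii°), Ebaug (III+), Fm (iv), G (V), Ab (VI), Bdim (vii°).
Matching root and quality in both lists: Ab, Cm, Fm.
That gives 3 common triads.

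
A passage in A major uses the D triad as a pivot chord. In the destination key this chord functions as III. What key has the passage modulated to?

B minor

The numeral III denotes a major triad on scale degree 3. With D on degree 3, the tonic of the new key is B.
Degree 3 carries a major triad in natural-minor keys, so the destination is B minor.
Check: the diatonic triads of B minor (natural minor) are Bm (i), C#dim (ii°), D (III), Em (iv), F#m (v), G (VI), A (VII) — D is indeed III.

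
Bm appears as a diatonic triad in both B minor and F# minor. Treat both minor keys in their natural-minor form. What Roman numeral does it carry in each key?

i in B minor; iv in F# minor

The scale of B minor (natural minor) is B C# D E F# G A; B is degree 1, and the triad built there (B-D-F#) is minor, so it is i.
The scale of F# minor (natural minor) is F# G# A B C# D E; B is degree 4, and the triad built there (B-D-F#) is minor, so it is iv.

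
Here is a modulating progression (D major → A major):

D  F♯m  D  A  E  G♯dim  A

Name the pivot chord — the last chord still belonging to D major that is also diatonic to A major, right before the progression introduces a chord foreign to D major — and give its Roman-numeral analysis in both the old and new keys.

A — V in D major, I in A major

Chords diatonic to D major: D, Em, F♯m, G, A, Bm, C♯dim.
Reading the progression, the first chord not in that set is E, so the modulation leaves D major there.
The chord immediately before E is A, which is diatonic to both keys: V in D major and I in A major.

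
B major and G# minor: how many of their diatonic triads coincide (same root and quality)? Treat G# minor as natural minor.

Diatonic triads of B major: B (I), C#m (ii), D#m (iii), E (IV), F# (V), G#m (vi), A#dim (vii°).
Diatonic triads of G# minor (natural minor): G#m (i), A#dim (ii°), B (III), C#m (iv), D#m (v), E (VI), F# (VII).
Matching root and quality in both lists: B, C#m, D#m, E, F#, G#m, A#dim.
That gives 7 common triads.

7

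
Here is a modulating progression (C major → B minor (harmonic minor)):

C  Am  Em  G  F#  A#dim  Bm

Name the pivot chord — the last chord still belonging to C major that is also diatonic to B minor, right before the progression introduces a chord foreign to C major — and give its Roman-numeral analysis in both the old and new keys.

Chords diatonic to C major: C, Dm, Em, F, G, Am, Bdim.
Reading the progression, the first chord not in that set is F#, so the modulation leaves C major there.
The chord immediately before F# is G, which is diatonic to both keys: V in C major and VI in B minor.

G — V in C major, VI in B minor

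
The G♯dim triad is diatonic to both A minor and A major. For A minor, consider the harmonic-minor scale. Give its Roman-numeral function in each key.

vii° in A minor; vii° in A major

The scale of A minor (harmonic minor) is A B C D E F G♯; G♯ is degree 7, and the triad built there (G♯-B-D) is diminished, so it is vii°.
The scale of A major is A B C♯ D E F♯ G♯; G♯ is degree 7, and the triad built there (G♯-B-D) is diminished, so it is vii°.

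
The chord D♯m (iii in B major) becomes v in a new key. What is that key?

The numeral v denotes a minor triad on scale degree 5. With D♯ on degree 5, the tonic of the new key is G♯.
Degree 5 carries a minor triad in natural-minor keys, so the destination is G♯ minor.
Check: the diatonic triads of G♯ minor (natural minor) are G♯m (i), A♯dim (ii°), B (III), C♯m (iv), D♯m (v), E (VI), F♯ (VII) — D♯m is indeed v.

G♯ minor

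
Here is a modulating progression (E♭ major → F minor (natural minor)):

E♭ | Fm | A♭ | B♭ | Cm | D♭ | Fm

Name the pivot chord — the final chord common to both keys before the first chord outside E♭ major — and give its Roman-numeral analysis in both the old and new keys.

Cm — vi in E♭ major, v in F minor

Chords diatonic to E♭ major: E♭, Fm, Gm, A♭, B♭, Cm, Ddim.
Reading the progression, the first chord not in that set is D♭, so the modulation leaves E♭ major there.
The chord immediately before D♭ is Cm, which is diatonic to both keys: vi in E♭ major and v in F minor.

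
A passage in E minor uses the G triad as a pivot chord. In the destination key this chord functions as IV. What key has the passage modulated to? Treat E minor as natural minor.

D major

The numeral IV denotes a major triad on scale degree 4. With G on degree 4, the tonic of the new key is D.
Degree 4 carries a major triad in major keys, so the destination is D major.
Check: the diatonic triads of D major are D (I), Em (ii), F#m (iii), G (IV), A (V), Bm (vi), C#dim (vii°) — G is indeed IV.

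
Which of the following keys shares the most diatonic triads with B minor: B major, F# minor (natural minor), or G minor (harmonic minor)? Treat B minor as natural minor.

Triads of B minor (natural minor): Bm (i), C#dim (ii°), D (III), Em (iv), F#m (v), G (VI), A (VII).
B major shares 0: none.
F# minor (natural minor) shares 4: Bm, D, F#m, A.
G minor (harmonic minor) shares 1: D.
The most common triads (4) are shared with F# minor.

F# minor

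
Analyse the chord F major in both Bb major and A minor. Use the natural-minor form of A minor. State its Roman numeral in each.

The scale of Bb major is Bb C D Eb F G A; F is degree 5, and the triad built there (F-A-C) is major, so it is V.
The scale of A minor (natural minor) is A B C D E F G; F is degree 6, and the triad built there (F-A-C) is major, so it is VI.

V in Bb major; VI in A minor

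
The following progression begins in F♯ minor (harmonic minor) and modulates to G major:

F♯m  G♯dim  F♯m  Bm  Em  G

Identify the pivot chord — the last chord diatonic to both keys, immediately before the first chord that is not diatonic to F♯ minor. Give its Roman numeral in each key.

Chords diatonic to F♯ minor: F♯m, G♯dim, Aaug, Bm, C♯, D, E♯dim.
Reading the progression, the first chord not in that set is Em, so the modulation leaves F♯ minor there.
The chord immediately before Em is Bm, which is diatonic to both keys: iv in F♯ minor and iii in G major.

Bm — iv in F♯ minor, iii in G major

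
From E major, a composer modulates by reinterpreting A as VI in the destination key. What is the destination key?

C♯ minor

The numeral VI denotes a major triad on scale degree 6. With A on degree 6, the tonic of the new key is C♯.
Degree 6 carries a major triad in minor keys, so the destination is C♯ minor.
Check: the diatonic triads of C♯ minor (natural minor) are C♯m (i), D♯dim (ii°), E (III), F♯m (iv), G♯m (v), A (VI), B (VII) — A is indeed VI.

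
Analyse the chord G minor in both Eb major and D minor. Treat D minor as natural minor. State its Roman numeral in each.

iii in Eb major; iv in D minor

The scale of Eb major is Eb F G Ab Bb C D; G is degree 3, and the triad built there (G-Bb-D) is minor, so it is iii.
The scale of D minor (natural minor) is D E F G A Bb C; G is degree 4, and the triad built there (G-Bb-D) is minor, so it is iv.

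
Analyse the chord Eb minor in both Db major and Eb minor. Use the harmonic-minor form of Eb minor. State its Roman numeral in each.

ii in Db major; i in Eb minor

The scale of Db major is Db Eb F Gb Ab Bb C; Eb is degree 2, and the triad built there (Eb-Gb-Bb) is minor, so it is ii.
The scale of Eb minor (harmonic minor) is Eb F Gb Ab Bb Cb D; Eb is degree 1, and the triad built there (Eb-Gb-Bb) is minor, so it is i.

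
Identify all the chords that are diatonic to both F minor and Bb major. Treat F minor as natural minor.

Triads in F minor (natural minor): Fm (i), Gdim (ii°), Ab (III), Bbm (iv), Cm (v), Db (VI), Eb (VII).
Triads in Bb major: Bb (I), Cm (ii), Dm (iii), Eb (IV), F (V), Gm (vi), Adim (vii°).
Shared triads with their functions: Cm (v in F minor, ii in Bb major); Eb (VII in F minor, IV in Bb major).

Cm, Eb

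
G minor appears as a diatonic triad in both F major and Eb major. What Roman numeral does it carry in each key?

ii in F major; iii in Eb major

The scale of F major is F G A Bb C D E; G is degree 2, and the triad built there (G-Bb-D) is minor, so it is ii.
The scale of Eb major is Eb F G Ab Bb C D; G is degree 3, and the triad built there (G-Bb-D) is minor, so it is iii.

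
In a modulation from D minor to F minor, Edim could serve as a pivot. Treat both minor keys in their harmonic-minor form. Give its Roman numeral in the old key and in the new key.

ii° in D minor; vii° in F minor

The scale of D minor (harmonic minor) is D E F G A Bb C#; E is degree 2, and the triad built there (E-G-Bb) is diminished, so it is ii°.
The scale of F minor (harmonic minor) is F G Ab Bb C Db E; E is degree 7, and the triad built there (E-G-Bb) is diminished, so it is vii°.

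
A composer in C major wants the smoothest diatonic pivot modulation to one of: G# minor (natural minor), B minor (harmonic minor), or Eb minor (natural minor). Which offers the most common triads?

Triads of C major: C major (I), D minor (ii), E minor (iii), F major (IV), G major (V), A minor (vi), B diminished (vii°).
G# minor (natural minor) shares 0: none.
B minor (harmonic minor) shares 2: Em, G.
Eb minor (natural minor) shares 0: none.
The most common triads (2) are shared with B minor.

B minor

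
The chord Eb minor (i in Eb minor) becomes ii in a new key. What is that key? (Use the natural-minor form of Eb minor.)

The numeral ii denotes a minor triad on scale degree 2. With Eb on degree 2, the tonic of the new key is Db.
Degree 2 carries a minor triad in major keys, so the destination is Db major.
Check: the diatonic triads of Db major are Db (I), Ebm (ii), Fm (iii), Gb (IV), Ab (V), Bbm (vi), Cdim (vii°) — Eb minor is indeed ii.

Db major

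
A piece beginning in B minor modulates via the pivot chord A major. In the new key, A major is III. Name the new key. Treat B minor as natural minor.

F# minor

The numeral III denotes a major triad on scale degree 3. With A on degree 3, the tonic of the new key is F#.
Degree 3 carries a major triad in natural-minor keys, so the destination is F# minor.
Check: the diatonic triads of F# minor (natural minor) are F#m (i), G#dim (ii°), A (III), Bm (iv), C#m (v), D (VI), E (VII) — A major is indeed III.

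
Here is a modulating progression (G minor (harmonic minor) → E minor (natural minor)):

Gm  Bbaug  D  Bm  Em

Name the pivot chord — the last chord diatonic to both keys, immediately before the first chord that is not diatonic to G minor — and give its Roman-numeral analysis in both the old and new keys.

D — V in G minor, VII in E minor

Chords diatonic to G minor: Gm, Adim, Bbaug, Cm, D, Eb, F#dim.
Reading the progression, the first chord not in that set is Bm, so the modulation leaves G minor there.
The chord immediately before Bm is D, which is diatonic to both keys: V in G minor and VII in E minor.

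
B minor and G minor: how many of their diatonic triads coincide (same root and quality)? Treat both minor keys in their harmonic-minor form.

Diatonic triads of B minor (harmonic minor): Bm (i), C#dim (ii°), Daug (III+), Em (iv), F# (V), G (VI), A#dim (vii°).
Diatonic triads of G minor (harmonic minor): Gm (i), Adim (ii°), Bbaug (III+), Cm (iv), D (V), Eb (VI), F#dim (vii°).
No triad has the same root and quality in both keys.

0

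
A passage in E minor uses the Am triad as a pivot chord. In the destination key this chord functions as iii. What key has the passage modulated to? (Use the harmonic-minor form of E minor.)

The numeral iii denotes a minor triad on scale degree 3. With A on degree 3, the tonic of the new key is F.
Degree 3 carries a minor triad in major keys, so the destination is F major.
Check: the diatonic triads of F major are F (I), Gm (ii), Am (iii), Bb (IV), C (V), Dm (vi), Edim (vii°) — Am is indeed iii.

F major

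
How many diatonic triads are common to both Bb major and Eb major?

Diatonic triads of Bb major: Bb major (I), C minor (ii), D minor (iii), Eb major (IV), F major (V), G minor (vi), A diminished (vii°).
Diatonic triads of Eb major: Eb major (I), F minor (ii), G minor (iii), Ab major (IV), Bb major (V), C minor (vi), D diminished (vii°).
Matching root and quality in both lists: Bb major, C minor, Eb major, G minor.
That gives 4 common triads.

4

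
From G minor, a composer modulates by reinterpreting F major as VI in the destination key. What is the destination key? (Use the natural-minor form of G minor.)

The numeral VI denotes a major triad on scale degree 6. With F on degree 6, the tonic of the new key is A.
Degree 6 carries a major triad in minor keys, so the destination is A minor.
Check: the diatonic triads of A minor (natural minor) are Am (i), Bdim (ii°), C (III), Dm (iv), Em (v), F (VI), G (VII) — F major is indeed VI.

A minor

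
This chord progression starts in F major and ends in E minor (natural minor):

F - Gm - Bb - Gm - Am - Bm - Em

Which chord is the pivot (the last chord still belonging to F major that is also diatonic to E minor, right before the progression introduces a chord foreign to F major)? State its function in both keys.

Chords diatonic to F major: F, Gm, Am, Bb, C, Dm, Edim.
Reading the progression, the first chord not in that set is Bm, so the modulation leaves F major there.
The chord immediately before Bm is Am, which is diatonic to both keys: iii in F major and iv in E minor.

Am — iii in F major, iv in E minor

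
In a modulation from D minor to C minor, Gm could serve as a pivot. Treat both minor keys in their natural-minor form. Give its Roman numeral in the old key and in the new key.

The scale of D minor (natural minor) is D E F G A B♭ C; G is degree 4, and the triad built there (G-B♭-D) is minor, so it is iv.
The scale of C minor (natural minor) is C D E♭ F G A♭ B♭; G is degree 5, and the triad built there (G-B♭-D) is minor, so it is v.

iv in D minor; v in C minor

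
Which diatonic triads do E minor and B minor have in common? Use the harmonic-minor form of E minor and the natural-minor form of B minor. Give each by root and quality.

Triads in E minor (harmonic minor): Em (i), F♯dim (ii°), Gaug (III+), Am (iv), B (V), C (VI), D♯dim (vii°).
Triads in B minor (natural minor): Bm (i), C♯dim (ii°), D (III), Em (iv), F♯m (v), G (VI), A (VII).
Shared triads with their functions: Em (i in E minor, iv in B minor).

Em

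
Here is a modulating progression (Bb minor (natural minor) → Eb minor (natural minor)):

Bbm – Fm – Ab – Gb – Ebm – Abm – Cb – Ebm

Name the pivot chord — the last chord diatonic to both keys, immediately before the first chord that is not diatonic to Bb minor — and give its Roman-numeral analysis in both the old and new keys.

Ebm — iv in Bb minor, i in Eb minor

Chords diatonic to Bb minor: Bbm, Cdim, Db, Ebm, Fm, Gb, Ab.
Reading the progression, the first chord not in that set is Abm, so the modulation leaves Bb minor there.
The chord immediately before Abm is Ebm, which is diatonic to both keys: iv in Bb minor and i in Eb minor.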